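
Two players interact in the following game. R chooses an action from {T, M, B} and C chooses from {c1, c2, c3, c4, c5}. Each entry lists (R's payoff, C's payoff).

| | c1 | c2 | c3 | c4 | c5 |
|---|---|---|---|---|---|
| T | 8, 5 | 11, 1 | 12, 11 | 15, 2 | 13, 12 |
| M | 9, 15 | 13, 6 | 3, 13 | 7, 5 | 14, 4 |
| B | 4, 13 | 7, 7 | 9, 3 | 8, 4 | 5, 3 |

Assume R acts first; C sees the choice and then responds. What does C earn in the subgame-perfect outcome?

Solve by backward induction (R leads).
- T → C plays c5 (best of 5, 1, 11, 2, 12); R gets 13.
- M → C plays c1 (best of 15, 6, 13, 5, 4); R gets 9.
- B → C plays c1 (best of 13, 7, 3, 4, 3); R gets 4.
Maximizing over 13, 9, 4, R chooses T. Subgame-perfect outcome: (T, c5) with payoffs (13, 12).

12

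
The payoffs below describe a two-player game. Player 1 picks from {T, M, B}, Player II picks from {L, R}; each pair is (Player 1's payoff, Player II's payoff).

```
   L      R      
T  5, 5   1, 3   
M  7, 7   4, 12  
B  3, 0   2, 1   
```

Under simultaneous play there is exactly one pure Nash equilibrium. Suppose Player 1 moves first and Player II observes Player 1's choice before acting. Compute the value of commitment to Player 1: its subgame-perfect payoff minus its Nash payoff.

Work backward from Player II's decision.
- T: Player II compares 5, 3 and picks L; Player 1 would get 5.
- M: Player II compares 7, 12 and picks R; Player 1 would get 4.
- B: Player II compares 0, 1 and picks R; Player 1 would get 2.
Player 1's induced payoffs are 5, 4, 2, so Player 1 commits to T. Subgame-perfect outcome: (T, L) with payoffs (5, 5).
Under simultaneous play:
Player 1's best replies: L→M; R→M.
Player II's best replies: T→L; M→R; B→R.
Only (M, R) has each player best-responding; Nash payoffs (4, 12).
Player 1's commitment gain: 5 − 4 = 1.

1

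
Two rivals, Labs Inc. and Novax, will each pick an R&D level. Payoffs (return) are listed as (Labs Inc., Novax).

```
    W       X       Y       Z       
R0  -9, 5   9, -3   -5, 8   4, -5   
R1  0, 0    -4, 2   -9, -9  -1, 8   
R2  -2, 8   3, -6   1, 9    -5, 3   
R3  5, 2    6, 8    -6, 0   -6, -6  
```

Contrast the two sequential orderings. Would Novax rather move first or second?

If Labs Inc. leads: Novax's best replies are R0→Y, R1→Z, R2→Y, R3→X; Labs Inc.'s induced payoffs -5, -1, 1, 6; outcome (R3, X), payoffs (6, 8).
If Novax leads: Labs Inc.'s best replies are W→R3, X→R0, Y→R2, Z→R0; Novax's induced payoffs 2, -3, 9, -5; outcome (R2, Y), payoffs (1, 9).
Novax gets 9 moving first and 8 moving second, so Novax prefers to move first.

first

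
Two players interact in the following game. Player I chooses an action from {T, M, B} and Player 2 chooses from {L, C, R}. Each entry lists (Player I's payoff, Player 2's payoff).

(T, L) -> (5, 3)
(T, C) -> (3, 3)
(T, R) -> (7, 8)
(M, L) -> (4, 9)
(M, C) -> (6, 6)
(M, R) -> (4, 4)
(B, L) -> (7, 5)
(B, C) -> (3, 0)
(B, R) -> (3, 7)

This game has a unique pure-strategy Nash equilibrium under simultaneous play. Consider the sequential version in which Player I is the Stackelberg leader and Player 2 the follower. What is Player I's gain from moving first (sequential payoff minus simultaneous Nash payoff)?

Backward induction with Player I moving first.
- T: BR = R, leader payoff 7.
- M: BR = L, leader payoff 4.
- B: BR = R, leader payoff 3.
Maximizing over 7, 4, 3, Player I chooses T. Subgame-perfect outcome: (T, R) with payoffs (7, 8).
For the simultaneous game, intersect best replies.
Player I's best replies: L→B; C→M; R→T.
Player 2's best replies: T→R; M→L; B→R.
The unique mutual best reply is (T, R), giving (7, 8).
Player I's commitment gain: 7 − 7 = 0.

0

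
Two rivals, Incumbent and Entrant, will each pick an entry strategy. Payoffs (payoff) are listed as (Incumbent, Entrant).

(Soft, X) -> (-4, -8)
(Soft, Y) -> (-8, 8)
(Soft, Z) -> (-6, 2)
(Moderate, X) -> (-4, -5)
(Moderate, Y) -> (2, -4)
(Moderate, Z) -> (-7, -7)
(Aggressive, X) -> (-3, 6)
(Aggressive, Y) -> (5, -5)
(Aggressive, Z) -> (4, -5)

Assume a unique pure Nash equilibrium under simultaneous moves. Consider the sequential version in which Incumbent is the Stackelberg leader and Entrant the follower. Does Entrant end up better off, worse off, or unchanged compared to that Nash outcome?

worse off

Solve by backward induction (Incumbent leads).
- Soft: BR = Y, leader payoff -8.
- Moderate: BR = Y, leader payoff 2.
- Aggressive: BR = X, leader payoff -3.
Incumbent's induced payoffs are -8, 2, -3, so Incumbent commits to Moderate. Subgame-perfect outcome: (Moderate, Y) with payoffs (2, -4).
For the simultaneous game, intersect best replies.
Incumbent's best replies: X→Aggressive; Y→Aggressive; Z→Aggressive.
Entrant's best replies: Soft→Y; Moderate→Y; Aggressive→X.
Only (Aggressive, X) has each player best-responding; Nash payoffs (-3, 6).
Entrant earns -4 sequentially versus 6 at the Nash outcome: worse off.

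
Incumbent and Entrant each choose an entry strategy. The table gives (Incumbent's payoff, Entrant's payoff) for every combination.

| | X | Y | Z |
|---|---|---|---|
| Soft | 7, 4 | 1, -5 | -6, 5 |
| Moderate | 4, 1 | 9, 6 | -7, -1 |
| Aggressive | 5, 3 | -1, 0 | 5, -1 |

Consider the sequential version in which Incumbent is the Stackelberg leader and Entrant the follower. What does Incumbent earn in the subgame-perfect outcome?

9

Solve by backward induction (Incumbent leads).
- Soft: Entrant compares 4, -5, 5 and picks Z; Incumbent would get -6.
- Moderate: Entrant compares 1, 6, -1 and picks Y; Incumbent would get 9.
- Aggressive: Entrant compares 3, 0, -1 and picks X; Incumbent would get 5.
Incumbent's induced payoffs are -6, 9, 5, so Incumbent commits to Moderate. Subgame-perfect outcome: (Moderate, Y) with payoffs (9, 6).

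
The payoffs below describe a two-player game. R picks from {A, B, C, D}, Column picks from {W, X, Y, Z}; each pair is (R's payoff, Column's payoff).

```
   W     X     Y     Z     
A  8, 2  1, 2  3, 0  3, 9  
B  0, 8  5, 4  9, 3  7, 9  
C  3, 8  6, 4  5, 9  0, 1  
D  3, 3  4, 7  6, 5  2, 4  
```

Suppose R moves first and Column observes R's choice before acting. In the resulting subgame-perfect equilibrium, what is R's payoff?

7

Work backward from Column's decision.
- A: Column compares 2, 2, 0, 9 and picks Z; R would get 3.
- B: Column compares 8, 4, 3, 9 and picks Z; R would get 7.
- C: Column compares 8, 4, 9, 1 and picks Y; R would get 5.
- D: Column compares 3, 7, 5, 4 and picks X; R would get 4.
R's induced payoffs are 3, 7, 5, 4, so R commits to B. Subgame-perfect outcome: (B, Z) with payoffs (7, 9).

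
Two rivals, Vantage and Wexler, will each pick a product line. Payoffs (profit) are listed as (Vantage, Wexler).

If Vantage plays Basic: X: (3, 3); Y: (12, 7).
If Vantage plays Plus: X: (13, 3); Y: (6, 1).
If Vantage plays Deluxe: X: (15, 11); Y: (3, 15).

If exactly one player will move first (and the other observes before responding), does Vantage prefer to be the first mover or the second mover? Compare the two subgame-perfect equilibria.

If Vantage leads: Wexler's best replies are Basic→Y, Plus→X, Deluxe→Y; Vantage's induced payoffs 12, 13, 3; outcome (Plus, X), payoffs (13, 3).
If Wexler leads: Vantage's best replies are X→Deluxe, Y→Basic; Wexler's induced payoffs 11, 7; outcome (Deluxe, X), payoffs (15, 11).
Vantage gets 13 moving first and 15 moving second, so Vantage prefers to move second.

second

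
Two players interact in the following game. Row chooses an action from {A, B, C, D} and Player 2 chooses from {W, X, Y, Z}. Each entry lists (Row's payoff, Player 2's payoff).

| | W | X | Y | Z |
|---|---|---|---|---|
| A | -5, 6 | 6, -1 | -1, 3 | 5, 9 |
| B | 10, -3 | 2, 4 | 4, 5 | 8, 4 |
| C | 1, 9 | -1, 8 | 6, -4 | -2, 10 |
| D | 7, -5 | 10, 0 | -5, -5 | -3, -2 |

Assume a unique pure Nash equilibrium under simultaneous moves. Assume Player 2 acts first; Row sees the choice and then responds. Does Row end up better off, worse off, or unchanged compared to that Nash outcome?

Work backward from Row's decision.
- W: BR = B, leader payoff -3.
- X: BR = D, leader payoff 0.
- Y: BR = C, leader payoff -4.
- Z: BR = B, leader payoff 4.
Player 2's induced payoffs are -3, 0, -4, 4, so Player 2 commits to Z. Subgame-perfect outcome: (B, Z) with payoffs (8, 4).
Under simultaneous play:
Row's best replies: W→B; X→D; Y→C; Z→B.
Player 2's best replies: A→Z; B→Y; C→Z; D→X.
The unique mutual best reply is (D, X), giving (10, 0).
Row earns 8 sequentially versus 10 at the Nash outcome: worse off.

worse off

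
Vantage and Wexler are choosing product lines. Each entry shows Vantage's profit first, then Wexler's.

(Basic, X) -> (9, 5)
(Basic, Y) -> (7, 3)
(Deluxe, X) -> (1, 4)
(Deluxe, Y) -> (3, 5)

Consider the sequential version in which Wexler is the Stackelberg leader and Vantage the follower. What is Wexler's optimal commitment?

Backward induction with Wexler moving first.
- X → Vantage plays Basic (best of 9, 1); Wexler gets 5.
- Y → Vantage plays Basic (best of 7, 3); Wexler gets 3.
Wexler's induced payoffs are 5, 3, so Wexler commits to X. Subgame-perfect outcome: (Basic, X) with payoffs (9, 5).

X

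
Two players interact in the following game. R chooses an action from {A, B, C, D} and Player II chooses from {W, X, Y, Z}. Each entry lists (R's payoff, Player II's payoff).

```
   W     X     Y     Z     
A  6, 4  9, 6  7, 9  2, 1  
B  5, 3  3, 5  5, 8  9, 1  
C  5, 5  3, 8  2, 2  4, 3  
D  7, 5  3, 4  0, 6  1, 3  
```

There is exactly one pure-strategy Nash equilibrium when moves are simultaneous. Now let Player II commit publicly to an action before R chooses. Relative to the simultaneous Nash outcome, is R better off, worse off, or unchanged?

Work backward from R's decision.
- W: BR = D, leader payoff 5.
- X: BR = A, leader payoff 6.
- Y: BR = A, leader payoff 9.
- Z: BR = B, leader payoff 1.
Among 5, 6, 9, 1, the best is 9 at Y. Subgame-perfect outcome: (A, Y) with payoffs (7, 9).
For the simultaneous game, intersect best replies.
R's best replies: W→D; X→A; Y→A; Z→B.
Player II's best replies: A→Y; B→Y; C→X; D→Y.
The unique mutual best reply is (A, Y), giving (7, 9).
R earns 7 sequentially versus 7 at the Nash outcome: unchanged.

unchanged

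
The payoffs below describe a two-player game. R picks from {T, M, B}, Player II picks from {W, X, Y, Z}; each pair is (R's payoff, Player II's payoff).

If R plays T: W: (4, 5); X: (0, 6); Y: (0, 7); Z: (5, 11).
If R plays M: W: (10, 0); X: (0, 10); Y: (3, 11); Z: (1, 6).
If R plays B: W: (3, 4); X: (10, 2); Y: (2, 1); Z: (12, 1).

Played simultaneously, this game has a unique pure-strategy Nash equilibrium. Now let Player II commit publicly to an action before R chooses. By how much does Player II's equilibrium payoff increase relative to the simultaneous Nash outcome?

Solve by backward induction (Player II leads).
- W: BR = M, leader payoff 0.
- X: BR = B, leader payoff 2.
- Y: BR = M, leader payoff 11.
- Z: BR = B, leader payoff 1.
Among 0, 2, 11, 1, the best is 11 at Y. Subgame-perfect outcome: (M, Y) with payoffs (3, 11).
For the simultaneous game, intersect best replies.
R's best replies: W→M; X→B; Y→M; Z→B.
Player II's best replies: T→Z; M→Y; B→W.
Only (M, Y) has each player best-responding; Nash payoffs (3, 11).
Player II's commitment gain: 11 − 11 = 0.

0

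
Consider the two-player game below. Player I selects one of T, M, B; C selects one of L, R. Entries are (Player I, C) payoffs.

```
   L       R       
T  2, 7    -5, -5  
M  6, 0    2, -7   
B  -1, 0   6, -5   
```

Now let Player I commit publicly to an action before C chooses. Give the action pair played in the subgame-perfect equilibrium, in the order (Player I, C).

(M, L)

Backward induction with Player I moving first.
- T: C compares 7, -5 and picks L; Player I would get 2.
- M: C compares 0, -7 and picks L; Player I would get 6.
- B: C compares 0, -5 and picks L; Player I would get -1.
Player I's induced payoffs are 2, 6, -1, so Player I commits to M. Subgame-perfect outcome: (M, L) with payoffs (6, 0).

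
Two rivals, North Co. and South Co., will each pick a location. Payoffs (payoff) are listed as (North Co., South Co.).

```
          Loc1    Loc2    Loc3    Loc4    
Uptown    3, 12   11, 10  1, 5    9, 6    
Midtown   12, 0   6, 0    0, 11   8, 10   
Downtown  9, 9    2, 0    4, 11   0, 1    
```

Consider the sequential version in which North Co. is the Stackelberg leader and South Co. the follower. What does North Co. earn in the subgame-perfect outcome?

4

South Co. best-responds to each possible North Co. move:
- Uptown → South Co. plays Loc1 (best of 12, 10, 5, 6); North Co. gets 3.
- Midtown → South Co. plays Loc3 (best of 0, 0, 11, 10); North Co. gets 0.
- Downtown → South Co. plays Loc3 (best of 9, 0, 11, 1); North Co. gets 4.
Maximizing over 3, 0, 4, North Co. chooses Downtown. Subgame-perfect outcome: (Downtown, Loc3) with payoffs (4, 11).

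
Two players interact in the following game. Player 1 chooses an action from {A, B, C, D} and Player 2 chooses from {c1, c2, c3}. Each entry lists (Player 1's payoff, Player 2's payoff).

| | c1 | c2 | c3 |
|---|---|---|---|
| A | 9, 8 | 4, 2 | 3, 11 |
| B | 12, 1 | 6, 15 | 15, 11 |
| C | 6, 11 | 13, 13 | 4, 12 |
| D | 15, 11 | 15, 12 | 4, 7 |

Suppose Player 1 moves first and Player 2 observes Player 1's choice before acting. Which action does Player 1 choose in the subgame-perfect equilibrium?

D

Work backward from Player 2's decision.
- A: Player 2 compares 8, 2, 11 and picks c3; Player 1 would get 3.
- B: Player 2 compares 1, 15, 11 and picks c2; Player 1 would get 6.
- C: Player 2 compares 11, 13, 12 and picks c2; Player 1 would get 13.
- D: Player 2 compares 11, 12, 7 and picks c2; Player 1 would get 15.
Among 3, 6, 13, 15, the best is 15 at D. Subgame-perfect outcome: (D, c2) with payoffs (15, 12).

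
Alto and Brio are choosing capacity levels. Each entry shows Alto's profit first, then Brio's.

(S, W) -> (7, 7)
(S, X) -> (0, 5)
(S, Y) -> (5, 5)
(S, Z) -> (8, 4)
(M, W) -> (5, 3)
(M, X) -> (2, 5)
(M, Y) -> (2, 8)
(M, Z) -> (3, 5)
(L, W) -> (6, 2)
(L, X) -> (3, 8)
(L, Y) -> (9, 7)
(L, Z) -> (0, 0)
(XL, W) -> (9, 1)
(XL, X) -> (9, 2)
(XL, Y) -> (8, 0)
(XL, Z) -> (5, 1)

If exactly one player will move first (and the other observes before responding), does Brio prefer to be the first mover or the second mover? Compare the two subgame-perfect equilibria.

If Alto leads: Brio's best replies are S→W, M→Y, L→X, XL→X; Alto's induced payoffs 7, 2, 3, 9; outcome (XL, X), payoffs (9, 2).
If Brio leads: Alto's best replies are W→XL, X→XL, Y→L, Z→S; Brio's induced payoffs 1, 2, 7, 4; outcome (L, Y), payoffs (9, 7).
Brio gets 7 moving first and 2 moving second, so Brio prefers to move first.

first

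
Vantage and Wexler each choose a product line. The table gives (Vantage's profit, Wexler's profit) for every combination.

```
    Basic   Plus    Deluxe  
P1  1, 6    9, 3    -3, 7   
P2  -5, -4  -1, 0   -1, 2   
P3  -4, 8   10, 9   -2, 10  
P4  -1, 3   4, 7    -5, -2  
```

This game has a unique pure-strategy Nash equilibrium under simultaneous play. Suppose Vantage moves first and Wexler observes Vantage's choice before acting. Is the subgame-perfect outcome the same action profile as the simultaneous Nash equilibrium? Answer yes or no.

no

Backward induction with Vantage moving first.
- P1: BR = Deluxe, leader payoff -3.
- P2: BR = Deluxe, leader payoff -1.
- P3: BR = Deluxe, leader payoff -2.
- P4: BR = Plus, leader payoff 4.
Among -3, -1, -2, 4, the best is 4 at P4. Subgame-perfect outcome: (P4, Plus) with payoffs (4, 7).
Under simultaneous play:
Vantage's best replies: Basic→P1; Plus→P3; Deluxe→P2.
Wexler's best replies: P1→Deluxe; P2→Deluxe; P3→Deluxe; P4→Plus.
The unique mutual best reply is (P2, Deluxe), giving (-1, 2).
Sequential outcome (P4, Plus) differs from the Nash profile (P2, Deluxe).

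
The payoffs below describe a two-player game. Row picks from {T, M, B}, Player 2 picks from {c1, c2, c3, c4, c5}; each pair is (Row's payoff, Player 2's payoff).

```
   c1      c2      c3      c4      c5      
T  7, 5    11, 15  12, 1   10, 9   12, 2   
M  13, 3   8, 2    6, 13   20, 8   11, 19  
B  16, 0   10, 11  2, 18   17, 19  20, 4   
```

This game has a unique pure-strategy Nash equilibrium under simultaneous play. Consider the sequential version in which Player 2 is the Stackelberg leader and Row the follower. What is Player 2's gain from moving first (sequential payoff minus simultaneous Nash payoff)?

Row best-responds to each possible Player 2 move:
- c1: BR = B, leader payoff 0.
- c2: BR = T, leader payoff 15.
- c3: BR = T, leader payoff 1.
- c4: BR = M, leader payoff 8.
- c5: BR = B, leader payoff 4.
Player 2's induced payoffs are 0, 15, 1, 8, 4, so Player 2 commits to c2. Subgame-perfect outcome: (T, c2) with payoffs (11, 15).
For the simultaneous game, intersect best replies.
Row's best replies: c1→B; c2→T; c3→T; c4→M; c5→B.
Player 2's best replies: T→c2; M→c5; B→c4.
Only (T, c2) has each player best-responding; Nash payoffs (11, 15).
Player 2's commitment gain: 15 − 15 = 0.

0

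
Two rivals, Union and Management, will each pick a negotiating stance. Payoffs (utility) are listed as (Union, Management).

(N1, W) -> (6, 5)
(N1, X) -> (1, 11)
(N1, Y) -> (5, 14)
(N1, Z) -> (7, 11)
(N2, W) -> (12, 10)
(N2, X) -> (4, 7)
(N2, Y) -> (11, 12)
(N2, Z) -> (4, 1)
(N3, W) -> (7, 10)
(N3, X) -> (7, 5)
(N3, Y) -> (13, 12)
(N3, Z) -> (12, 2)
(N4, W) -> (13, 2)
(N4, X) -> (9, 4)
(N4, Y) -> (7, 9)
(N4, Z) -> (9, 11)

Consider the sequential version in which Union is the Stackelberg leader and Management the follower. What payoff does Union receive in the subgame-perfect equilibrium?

Solve by backward induction (Union leads).
- N1: Management compares 5, 11, 14, 11 and picks Y; Union would get 5.
- N2: Management compares 10, 7, 12, 1 and picks Y; Union would get 11.
- N3: Management compares 10, 5, 12, 2 and picks Y; Union would get 13.
- N4: Management compares 2, 4, 9, 11 and picks Z; Union would get 9.
Among 5, 11, 13, 9, the best is 13 at N3. Subgame-perfect outcome: (N3, Y) with payoffs (13, 12).

13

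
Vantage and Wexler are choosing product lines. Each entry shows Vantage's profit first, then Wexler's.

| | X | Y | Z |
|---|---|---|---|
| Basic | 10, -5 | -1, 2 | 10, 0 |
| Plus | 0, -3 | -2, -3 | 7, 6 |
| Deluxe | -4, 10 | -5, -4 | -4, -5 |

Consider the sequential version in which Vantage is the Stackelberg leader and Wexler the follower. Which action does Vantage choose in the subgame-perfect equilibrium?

Solve by backward induction (Vantage leads).
- Basic: Wexler compares -5, 2, 0 and picks Y; Vantage would get -1.
- Plus: Wexler compares -3, -3, 6 and picks Z; Vantage would get 7.
- Deluxe: Wexler compares 10, -4, -5 and picks X; Vantage would get -4.
Maximizing over -1, 7, -4, Vantage chooses Plus. Subgame-perfect outcome: (Plus, Z) with payoffs (7, 6).

Plus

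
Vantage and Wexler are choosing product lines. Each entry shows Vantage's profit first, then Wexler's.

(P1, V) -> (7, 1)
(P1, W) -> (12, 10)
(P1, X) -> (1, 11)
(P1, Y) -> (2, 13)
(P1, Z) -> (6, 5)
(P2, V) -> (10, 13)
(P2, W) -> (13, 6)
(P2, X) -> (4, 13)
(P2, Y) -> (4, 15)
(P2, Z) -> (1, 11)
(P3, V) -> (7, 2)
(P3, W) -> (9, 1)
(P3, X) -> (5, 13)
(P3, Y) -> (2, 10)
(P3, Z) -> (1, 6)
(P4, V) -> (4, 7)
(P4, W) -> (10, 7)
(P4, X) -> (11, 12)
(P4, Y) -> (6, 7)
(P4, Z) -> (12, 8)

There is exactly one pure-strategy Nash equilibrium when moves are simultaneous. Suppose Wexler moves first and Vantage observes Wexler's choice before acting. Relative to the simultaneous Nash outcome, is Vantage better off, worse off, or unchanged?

worse off

Solve by backward induction (Wexler leads).
- V: Vantage compares 7, 10, 7, 4 and picks P2; Wexler would get 13.
- W: Vantage compares 12, 13, 9, 10 and picks P2; Wexler would get 6.
- X: Vantage compares 1, 4, 5, 11 and picks P4; Wexler would get 12.
- Y: Vantage compares 2, 4, 2, 6 and picks P4; Wexler would get 7.
- Z: Vantage compares 6, 1, 1, 12 and picks P4; Wexler would get 8.
Among 13, 6, 12, 7, 8, the best is 13 at V. Subgame-perfect outcome: (P2, V) with payoffs (10, 13).
For the simultaneous game, intersect best replies.
Vantage's best replies: V→P2; W→P2; X→P4; Y→P4; Z→P4.
Wexler's best replies: P1→Y; P2→Y; P3→X; P4→X.
The unique mutual best reply is (P4, X), giving (11, 12).
Vantage earns 10 sequentially versus 11 at the Nash outcome: worse off.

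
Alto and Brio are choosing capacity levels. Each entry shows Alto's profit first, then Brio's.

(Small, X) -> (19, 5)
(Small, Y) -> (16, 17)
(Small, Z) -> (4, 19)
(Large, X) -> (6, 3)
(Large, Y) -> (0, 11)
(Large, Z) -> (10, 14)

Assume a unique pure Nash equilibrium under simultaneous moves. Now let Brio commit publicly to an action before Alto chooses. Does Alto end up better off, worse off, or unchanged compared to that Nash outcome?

Solve by backward induction (Brio leads).
- X → Alto plays Small (best of 19, 6); Brio gets 5.
- Y → Alto plays Small (best of 16, 0); Brio gets 17.
- Z → Alto plays Large (best of 4, 10); Brio gets 14.
Maximizing over 5, 17, 14, Brio chooses Y. Subgame-perfect outcome: (Small, Y) with payoffs (16, 17).
Now find the simultaneous Nash equilibrium.
Alto's best replies: X→Small; Y→Small; Z→Large.
Brio's best replies: Small→Z; Large→Z.
Only (Large, Z) has each player best-responding; Nash payoffs (10, 14).
Alto earns 16 sequentially versus 10 at the Nash outcome: better off.

better off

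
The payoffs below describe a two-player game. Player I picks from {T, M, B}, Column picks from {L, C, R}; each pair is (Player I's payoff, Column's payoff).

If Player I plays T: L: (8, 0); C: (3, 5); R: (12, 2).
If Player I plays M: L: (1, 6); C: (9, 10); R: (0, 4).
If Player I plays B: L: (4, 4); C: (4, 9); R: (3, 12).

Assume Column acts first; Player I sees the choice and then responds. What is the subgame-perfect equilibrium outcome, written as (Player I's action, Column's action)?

(M, C)

Backward induction with Column moving first.
- L: BR = T, leader payoff 0.
- C: BR = M, leader payoff 10.
- R: BR = T, leader payoff 2.
Maximizing over 0, 10, 2, Column chooses C. Subgame-perfect outcome: (M, C) with payoffs (9, 10).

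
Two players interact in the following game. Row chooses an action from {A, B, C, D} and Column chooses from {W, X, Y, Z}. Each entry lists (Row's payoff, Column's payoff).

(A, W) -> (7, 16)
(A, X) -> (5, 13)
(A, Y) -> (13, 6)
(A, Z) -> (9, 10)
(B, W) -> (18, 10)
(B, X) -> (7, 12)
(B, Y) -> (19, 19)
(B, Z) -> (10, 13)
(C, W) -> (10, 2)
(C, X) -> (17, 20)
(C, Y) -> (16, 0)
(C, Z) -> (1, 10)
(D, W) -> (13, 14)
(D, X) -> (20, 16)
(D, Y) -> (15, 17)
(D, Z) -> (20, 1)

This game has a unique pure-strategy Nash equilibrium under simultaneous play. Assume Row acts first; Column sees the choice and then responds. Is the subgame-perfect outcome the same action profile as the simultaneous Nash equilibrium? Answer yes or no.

yes

Work backward from Column's decision.
- A: Column compares 16, 13, 6, 10 and picks W; Row would get 7.
- B: Column compares 10, 12, 19, 13 and picks Y; Row would get 19.
- C: Column compares 2, 20, 0, 10 and picks X; Row would get 17.
- D: Column compares 14, 16, 17, 1 and picks Y; Row would get 15.
Row's induced payoffs are 7, 19, 17, 15, so Row commits to B. Subgame-perfect outcome: (B, Y) with payoffs (19, 19).
Now find the simultaneous Nash equilibrium.
Row's best replies: W→B; X→D; Y→B; Z→D.
Column's best replies: A→W; B→Y; C→X; D→Y.
Only (B, Y) has each player best-responding; Nash payoffs (19, 19).
Sequential outcome (B, Y) coincides with the Nash profile (B, Y).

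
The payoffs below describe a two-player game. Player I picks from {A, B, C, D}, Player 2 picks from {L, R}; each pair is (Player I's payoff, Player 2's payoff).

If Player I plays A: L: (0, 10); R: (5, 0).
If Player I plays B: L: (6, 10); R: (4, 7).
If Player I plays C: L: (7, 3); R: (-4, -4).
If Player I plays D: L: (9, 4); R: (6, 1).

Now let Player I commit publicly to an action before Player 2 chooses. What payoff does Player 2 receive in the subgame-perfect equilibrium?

4

Work backward from Player 2's decision.
- A: BR = L, leader payoff 0.
- B: BR = L, leader payoff 6.
- C: BR = L, leader payoff 7.
- D: BR = L, leader payoff 9.
Maximizing over 0, 6, 7, 9, Player I chooses D. Subgame-perfect outcome: (D, L) with payoffs (9, 4).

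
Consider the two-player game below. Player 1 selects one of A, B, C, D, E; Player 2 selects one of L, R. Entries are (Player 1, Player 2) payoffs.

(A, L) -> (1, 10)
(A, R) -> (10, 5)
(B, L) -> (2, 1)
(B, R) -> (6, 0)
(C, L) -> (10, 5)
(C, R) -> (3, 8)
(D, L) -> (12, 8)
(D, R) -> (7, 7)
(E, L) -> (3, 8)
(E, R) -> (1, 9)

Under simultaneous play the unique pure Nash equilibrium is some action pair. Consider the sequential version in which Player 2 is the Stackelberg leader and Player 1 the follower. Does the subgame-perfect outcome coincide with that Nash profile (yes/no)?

Backward induction with Player 2 moving first.
- L: Player 1 compares 1, 2, 10, 12, 3 and picks D; Player 2 would get 8.
- R: Player 1 compares 10, 6, 3, 7, 1 and picks A; Player 2 would get 5.
Player 2's induced payoffs are 8, 5, so Player 2 commits to L. Subgame-perfect outcome: (D, L) with payoffs (12, 8).
For the simultaneous game, intersect best replies.
Player 1's best replies: L→D; R→A.
Player 2's best replies: A→L; B→L; C→R; D→L; E→R.
The unique mutual best reply is (D, L), giving (12, 8).
Sequential outcome (D, L) coincides with the Nash profile (D, L).

yes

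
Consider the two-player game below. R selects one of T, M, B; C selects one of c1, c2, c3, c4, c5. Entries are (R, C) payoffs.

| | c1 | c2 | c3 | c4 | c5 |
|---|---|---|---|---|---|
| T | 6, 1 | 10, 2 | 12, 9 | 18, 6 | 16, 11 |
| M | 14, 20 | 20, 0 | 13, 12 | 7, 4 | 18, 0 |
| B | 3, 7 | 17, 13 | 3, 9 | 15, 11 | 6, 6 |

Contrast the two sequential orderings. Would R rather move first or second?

If R leads: C's best replies are T→c5, M→c1, B→c2; R's induced payoffs 16, 14, 17; outcome (B, c2), payoffs (17, 13).
If C leads: R's best replies are c1→M, c2→M, c3→M, c4→T, c5→M; C's induced payoffs 20, 0, 12, 6, 0; outcome (M, c1), payoffs (14, 20).
R gets 17 moving first and 14 moving second, so R prefers to move first.

first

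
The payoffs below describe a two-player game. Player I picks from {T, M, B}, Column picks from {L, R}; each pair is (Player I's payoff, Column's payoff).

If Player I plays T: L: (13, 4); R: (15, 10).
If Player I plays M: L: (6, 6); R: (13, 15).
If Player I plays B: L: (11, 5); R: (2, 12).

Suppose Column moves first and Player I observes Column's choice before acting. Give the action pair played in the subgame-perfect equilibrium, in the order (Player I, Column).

(T, R)

Work backward from Player I's decision.
- L: BR = T, leader payoff 4.
- R: BR = T, leader payoff 10.
Among 4, 10, the best is 10 at R. Subgame-perfect outcome: (T, R) with payoffs (15, 10).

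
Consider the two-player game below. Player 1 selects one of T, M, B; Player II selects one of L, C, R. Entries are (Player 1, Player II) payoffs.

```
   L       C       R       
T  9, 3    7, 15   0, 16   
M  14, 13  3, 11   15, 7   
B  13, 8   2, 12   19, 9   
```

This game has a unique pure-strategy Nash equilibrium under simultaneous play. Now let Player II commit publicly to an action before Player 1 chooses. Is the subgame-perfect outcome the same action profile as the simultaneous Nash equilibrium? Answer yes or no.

no

Backward induction with Player II moving first.
- L: Player 1 compares 9, 14, 13 and picks M; Player II would get 13.
- C: Player 1 compares 7, 3, 2 and picks T; Player II would get 15.
- R: Player 1 compares 0, 15, 19 and picks B; Player II would get 9.
Maximizing over 13, 15, 9, Player II chooses C. Subgame-perfect outcome: (T, C) with payoffs (7, 15).
Now find the simultaneous Nash equilibrium.
Player 1's best replies: L→M; C→T; R→B.
Player II's best replies: T→R; M→L; B→C.
The unique mutual best reply is (M, L), giving (14, 13).
Sequential outcome (T, C) differs from the Nash profile (M, L).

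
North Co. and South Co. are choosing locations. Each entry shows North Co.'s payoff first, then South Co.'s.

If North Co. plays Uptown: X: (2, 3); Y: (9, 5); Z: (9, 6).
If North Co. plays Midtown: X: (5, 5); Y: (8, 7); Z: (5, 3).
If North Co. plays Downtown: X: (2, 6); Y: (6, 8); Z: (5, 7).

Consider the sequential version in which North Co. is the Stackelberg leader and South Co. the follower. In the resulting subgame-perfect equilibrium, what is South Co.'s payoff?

Work backward from South Co.'s decision.
- Uptown → South Co. plays Z (best of 3, 5, 6); North Co. gets 9.
- Midtown → South Co. plays Y (best of 5, 7, 3); North Co. gets 8.
- Downtown → South Co. plays Y (best of 6, 8, 7); North Co. gets 6.
North Co.'s induced payoffs are 9, 8, 6, so North Co. commits to Uptown. Subgame-perfect outcome: (Uptown, Z) with payoffs (9, 6).

6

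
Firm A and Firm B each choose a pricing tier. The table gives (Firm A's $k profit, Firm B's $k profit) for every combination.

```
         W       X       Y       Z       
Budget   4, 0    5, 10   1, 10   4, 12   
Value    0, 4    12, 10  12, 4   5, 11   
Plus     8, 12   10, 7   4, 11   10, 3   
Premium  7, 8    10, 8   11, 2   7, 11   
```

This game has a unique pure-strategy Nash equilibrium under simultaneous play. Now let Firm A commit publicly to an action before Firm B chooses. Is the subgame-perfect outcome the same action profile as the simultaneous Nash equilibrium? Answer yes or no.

yes

Work backward from Firm B's decision.
- Budget: BR = Z, leader payoff 4.
- Value: BR = Z, leader payoff 5.
- Plus: BR = W, leader payoff 8.
- Premium: BR = Z, leader payoff 7.
Firm A's induced payoffs are 4, 5, 8, 7, so Firm A commits to Plus. Subgame-perfect outcome: (Plus, W) with payoffs (8, 12).
Under simultaneous play:
Firm A's best replies: W→Plus; X→Value; Y→Value; Z→Plus.
Firm B's best replies: Budget→Z; Value→Z; Plus→W; Premium→Z.
The unique mutual best reply is (Plus, W), giving (8, 12).
Sequential outcome (Plus, W) coincides with the Nash profile (Plus, W).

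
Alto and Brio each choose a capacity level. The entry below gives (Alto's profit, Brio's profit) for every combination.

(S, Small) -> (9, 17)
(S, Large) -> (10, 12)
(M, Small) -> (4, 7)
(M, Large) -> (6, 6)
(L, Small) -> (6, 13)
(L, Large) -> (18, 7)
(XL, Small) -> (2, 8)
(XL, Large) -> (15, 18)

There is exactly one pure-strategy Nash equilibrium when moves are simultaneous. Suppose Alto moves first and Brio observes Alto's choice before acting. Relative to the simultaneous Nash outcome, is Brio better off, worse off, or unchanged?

Brio best-responds to each possible Alto move:
- S → Brio plays Small (best of 17, 12); Alto gets 9.
- M → Brio plays Small (best of 7, 6); Alto gets 4.
- L → Brio plays Small (best of 13, 7); Alto gets 6.
- XL → Brio plays Large (best of 8, 18); Alto gets 15.
Alto's induced payoffs are 9, 4, 6, 15, so Alto commits to XL. Subgame-perfect outcome: (XL, Large) with payoffs (15, 18).
Now find the simultaneous Nash equilibrium.
Alto's best replies: Small→S; Large→L.
Brio's best replies: S→Small; M→Small; L→Small; XL→Large.
The unique mutual best reply is (S, Small), giving (9, 17).
Brio earns 18 sequentially versus 17 at the Nash outcome: better off.

better off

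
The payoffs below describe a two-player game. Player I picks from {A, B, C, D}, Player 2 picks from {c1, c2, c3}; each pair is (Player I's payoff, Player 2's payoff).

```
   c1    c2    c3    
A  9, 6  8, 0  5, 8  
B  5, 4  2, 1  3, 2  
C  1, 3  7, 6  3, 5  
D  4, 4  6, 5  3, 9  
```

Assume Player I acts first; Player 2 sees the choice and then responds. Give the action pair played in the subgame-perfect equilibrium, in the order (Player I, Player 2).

Player 2 best-responds to each possible Player I move:
- A: BR = c3, leader payoff 5.
- B: BR = c1, leader payoff 5.
- C: BR = c2, leader payoff 7.
- D: BR = c3, leader payoff 3.
Maximizing over 5, 5, 7, 3, Player I chooses C. Subgame-perfect outcome: (C, c2) with payoffs (7, 6).

(C, c2)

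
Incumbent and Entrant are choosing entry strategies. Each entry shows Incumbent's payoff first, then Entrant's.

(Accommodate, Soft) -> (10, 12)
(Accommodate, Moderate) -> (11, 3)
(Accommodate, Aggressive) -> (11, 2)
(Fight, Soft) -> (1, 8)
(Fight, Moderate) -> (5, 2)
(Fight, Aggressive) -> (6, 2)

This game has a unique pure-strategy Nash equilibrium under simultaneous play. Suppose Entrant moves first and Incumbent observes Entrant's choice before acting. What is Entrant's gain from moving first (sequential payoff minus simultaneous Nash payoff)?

Backward induction with Entrant moving first.
- Soft: BR = Accommodate, leader payoff 12.
- Moderate: BR = Accommodate, leader payoff 3.
- Aggressive: BR = Accommodate, leader payoff 2.
Among 12, 3, 2, the best is 12 at Soft. Subgame-perfect outcome: (Accommodate, Soft) with payoffs (10, 12).
For the simultaneous game, intersect best replies.
Incumbent's best replies: Soft→Accommodate; Moderate→Accommodate; Aggressive→Accommodate.
Entrant's best replies: Accommodate→Soft; Fight→Soft.
Only (Accommodate, Soft) has each player best-responding; Nash payoffs (10, 12).
Entrant's commitment gain: 12 − 12 = 0.

0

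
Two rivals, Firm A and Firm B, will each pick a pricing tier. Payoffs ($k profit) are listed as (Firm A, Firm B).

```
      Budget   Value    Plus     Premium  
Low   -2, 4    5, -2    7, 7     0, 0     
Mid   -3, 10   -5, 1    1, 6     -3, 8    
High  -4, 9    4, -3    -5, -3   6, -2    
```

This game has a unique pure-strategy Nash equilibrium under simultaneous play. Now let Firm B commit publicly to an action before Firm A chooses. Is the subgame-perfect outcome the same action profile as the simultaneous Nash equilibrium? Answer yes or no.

yes

Work backward from Firm A's decision.
- Budget: Firm A compares -2, -3, -4 and picks Low; Firm B would get 4.
- Value: Firm A compares 5, -5, 4 and picks Low; Firm B would get -2.
- Plus: Firm A compares 7, 1, -5 and picks Low; Firm B would get 7.
- Premium: Firm A compares 0, -3, 6 and picks High; Firm B would get -2.
Maximizing over 4, -2, 7, -2, Firm B chooses Plus. Subgame-perfect outcome: (Low, Plus) with payoffs (7, 7).
For the simultaneous game, intersect best replies.
Firm A's best replies: Budget→Low; Value→Low; Plus→Low; Premium→High.
Firm B's best replies: Low→Plus; Mid→Budget; High→Budget.
Only (Low, Plus) has each player best-responding; Nash payoffs (7, 7).
Sequential outcome (Low, Plus) coincides with the Nash profile (Low, Plus).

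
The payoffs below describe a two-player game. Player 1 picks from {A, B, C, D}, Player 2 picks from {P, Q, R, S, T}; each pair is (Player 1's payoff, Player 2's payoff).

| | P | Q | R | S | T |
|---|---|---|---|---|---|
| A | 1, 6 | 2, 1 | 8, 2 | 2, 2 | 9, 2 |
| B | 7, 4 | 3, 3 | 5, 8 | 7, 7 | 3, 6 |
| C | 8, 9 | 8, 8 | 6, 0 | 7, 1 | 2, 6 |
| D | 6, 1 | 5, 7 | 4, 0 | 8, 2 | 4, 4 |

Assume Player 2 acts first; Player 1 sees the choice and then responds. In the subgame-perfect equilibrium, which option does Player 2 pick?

Work backward from Player 1's decision.
- P: Player 1 compares 1, 7, 8, 6 and picks C; Player 2 would get 9.
- Q: Player 1 compares 2, 3, 8, 5 and picks C; Player 2 would get 8.
- R: Player 1 compares 8, 5, 6, 4 and picks A; Player 2 would get 2.
- S: Player 1 compares 2, 7, 7, 8 and picks D; Player 2 would get 2.
- T: Player 1 compares 9, 3, 2, 4 and picks A; Player 2 would get 2.
Maximizing over 9, 8, 2, 2, 2, Player 2 chooses P. Subgame-perfect outcome: (C, P) with payoffs (8, 9).

P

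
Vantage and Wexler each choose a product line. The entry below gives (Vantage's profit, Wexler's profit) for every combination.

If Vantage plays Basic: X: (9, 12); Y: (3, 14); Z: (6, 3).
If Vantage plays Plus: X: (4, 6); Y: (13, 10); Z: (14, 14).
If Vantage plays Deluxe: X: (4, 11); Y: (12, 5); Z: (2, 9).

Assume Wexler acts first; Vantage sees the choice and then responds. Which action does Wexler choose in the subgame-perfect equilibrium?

Z

Work backward from Vantage's decision.
- X: BR = Basic, leader payoff 12.
- Y: BR = Plus, leader payoff 10.
- Z: BR = Plus, leader payoff 14.
Wexler's induced payoffs are 12, 10, 14, so Wexler commits to Z. Subgame-perfect outcome: (Plus, Z) with payoffs (14, 14).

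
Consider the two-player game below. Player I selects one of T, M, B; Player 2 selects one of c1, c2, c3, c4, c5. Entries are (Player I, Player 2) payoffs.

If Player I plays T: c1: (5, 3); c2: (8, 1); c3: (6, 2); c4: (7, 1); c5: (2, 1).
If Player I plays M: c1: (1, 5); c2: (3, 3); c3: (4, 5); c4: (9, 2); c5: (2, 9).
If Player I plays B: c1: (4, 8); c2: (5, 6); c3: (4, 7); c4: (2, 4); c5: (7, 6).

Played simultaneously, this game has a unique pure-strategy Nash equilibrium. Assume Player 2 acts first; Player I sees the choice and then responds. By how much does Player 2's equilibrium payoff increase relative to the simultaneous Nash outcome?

Backward induction with Player 2 moving first.
- c1 → Player I plays T (best of 5, 1, 4); Player 2 gets 3.
- c2 → Player I plays T (best of 8, 3, 5); Player 2 gets 1.
- c3 → Player I plays T (best of 6, 4, 4); Player 2 gets 2.
- c4 → Player I plays M (best of 7, 9, 2); Player 2 gets 2.
- c5 → Player I plays B (best of 2, 2, 7); Player 2 gets 6.
Player 2's induced payoffs are 3, 1, 2, 2, 6, so Player 2 commits to c5. Subgame-perfect outcome: (B, c5) with payoffs (7, 6).
Now find the simultaneous Nash equilibrium.
Player I's best replies: c1→T; c2→T; c3→T; c4→M; c5→B.
Player 2's best replies: T→c1; M→c5; B→c1.
Only (T, c1) has each player best-responding; Nash payoffs (5, 3).
Player 2's commitment gain: 6 − 3 = 3.

3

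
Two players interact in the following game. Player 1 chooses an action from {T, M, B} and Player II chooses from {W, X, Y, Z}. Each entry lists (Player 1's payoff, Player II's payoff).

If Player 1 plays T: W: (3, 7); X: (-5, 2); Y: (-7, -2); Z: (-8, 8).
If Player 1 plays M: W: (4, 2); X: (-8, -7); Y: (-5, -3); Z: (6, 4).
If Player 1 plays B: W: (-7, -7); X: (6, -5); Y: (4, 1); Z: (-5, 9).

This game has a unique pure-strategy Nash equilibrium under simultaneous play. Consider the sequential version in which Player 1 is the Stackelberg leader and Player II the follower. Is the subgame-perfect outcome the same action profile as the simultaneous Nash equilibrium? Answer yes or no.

yes

Backward induction with Player 1 moving first.
- T → Player II plays Z (best of 7, 2, -2, 8); Player 1 gets -8.
- M → Player II plays Z (best of 2, -7, -3, 4); Player 1 gets 6.
- B → Player II plays Z (best of -7, -5, 1, 9); Player 1 gets -5.
Among -8, 6, -5, the best is 6 at M. Subgame-perfect outcome: (M, Z) with payoffs (6, 4).
Under simultaneous play:
Player 1's best replies: W→M; X→B; Y→B; Z→M.
Player II's best replies: T→Z; M→Z; B→Z.
The unique mutual best reply is (M, Z), giving (6, 4).
Sequential outcome (M, Z) coincides with the Nash profile (M, Z).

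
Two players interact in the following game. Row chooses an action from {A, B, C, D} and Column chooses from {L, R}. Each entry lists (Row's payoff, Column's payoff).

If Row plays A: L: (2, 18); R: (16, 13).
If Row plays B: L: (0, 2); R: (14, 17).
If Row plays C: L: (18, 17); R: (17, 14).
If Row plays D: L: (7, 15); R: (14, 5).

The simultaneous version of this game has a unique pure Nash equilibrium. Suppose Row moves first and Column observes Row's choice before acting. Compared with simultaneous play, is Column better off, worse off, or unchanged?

unchanged

Backward induction with Row moving first.
- A: Column compares 18, 13 and picks L; Row would get 2.
- B: Column compares 2, 17 and picks R; Row would get 14.
- C: Column compares 17, 14 and picks L; Row would get 18.
- D: Column compares 15, 5 and picks L; Row would get 7.
Among 2, 14, 18, 7, the best is 18 at C. Subgame-perfect outcome: (C, L) with payoffs (18, 17).
Now find the simultaneous Nash equilibrium.
Row's best replies: L→C; R→C.
Column's best replies: A→L; B→R; C→L; D→L.
The unique mutual best reply is (C, L), giving (18, 17).
Column earns 17 sequentially versus 17 at the Nash outcome: unchanged.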